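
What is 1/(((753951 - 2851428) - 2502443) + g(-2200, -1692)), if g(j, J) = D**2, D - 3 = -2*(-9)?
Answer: -1/4599479 ≈ -2.1742e-7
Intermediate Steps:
D = 21 (D = 3 - 2*(-9) = 3 + 18 = 21)
g(j, J) = 441 (g(j, J) = 21**2 = 441)
1/(((753951 - 2851428) - 2502443) + g(-2200, -1692)) = 1/(((753951 - 2851428) - 2502443) + 441) = 1/((-2097477 - 2502443) + 441) = 1/(-4599920 + 441) = 1/(-4599479) = -1/4599479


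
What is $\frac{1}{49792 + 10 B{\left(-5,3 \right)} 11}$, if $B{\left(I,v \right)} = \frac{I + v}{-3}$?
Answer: $\frac{3}{149596} \approx 2.0054 \cdot 10^{-5}$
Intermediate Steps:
$B{\left(I,v \right)} = - \frac{I}{3} - \frac{v}{3}$ ($B{\left(I,v \right)} = \left(I + v\right) \left(- \frac{1}{3}\right) = - \frac{I}{3} - \frac{v}{3}$)
$\frac{1}{49792 + 10 B{\left(-5,3 \right)} 11} = \frac{1}{49792 + 10 \left(\left(- \frac{1}{3}\right) \left(-5\right) - 1\right) 11} = \frac{1}{49792 + 10 \left(\frac{5}{3} - 1\right) 11} = \frac{1}{49792 + 10 \cdot \frac{2}{3} \cdot 11} = \frac{1}{49792 + \frac{20}{3} \cdot 11} = \frac{1}{49792 + \frac{220}{3}} = \frac{1}{\frac{149596}{3}} = \frac{3}{149596}$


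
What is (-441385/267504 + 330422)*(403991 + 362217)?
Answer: 4232761192830064/16719 ≈ 2.5317e+11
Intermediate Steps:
(-441385/267504 + 330422)*(403991 + 362217) = (-441385*1/267504 + 330422)*766208 = (-441385/267504 + 330422)*766208 = (88388765303/267504)*766208 = 4232761192830064/16719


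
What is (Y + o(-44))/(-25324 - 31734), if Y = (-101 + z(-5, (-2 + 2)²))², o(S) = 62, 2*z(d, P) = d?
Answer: -71/376 ≈ -0.18883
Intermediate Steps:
z(d, P) = d/2
Y = 42849/4 (Y = (-101 + (½)*(-5))² = (-101 - 5/2)² = (-207/2)² = 42849/4 ≈ 10712.)
(Y + o(-44))/(-25324 - 31734) = (42849/4 + 62)/(-25324 - 31734) = (43097/4)/(-57058) = (43097/4)*(-1/57058) = -71/376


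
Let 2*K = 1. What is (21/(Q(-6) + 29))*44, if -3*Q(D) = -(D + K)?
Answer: 5544/163 ≈ 34.012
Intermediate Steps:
K = 1/2 (K = (1/2)*1 = 1/2 ≈ 0.50000)
Q(D) = 1/6 + D/3 (Q(D) = -(-1)*(D + 1/2)/3 = -(-1)*(1/2 + D)/3 = -(-1/2 - D)/3 = 1/6 + D/3)
(21/(Q(-6) + 29))*44 = (21/((1/6 + (1/3)*(-6)) + 29))*44 = (21/((1/6 - 2) + 29))*44 = (21/(-11/6 + 29))*44 = (21/(163/6))*44 = (21*(6/163))*44 = (126/163)*44 = 5544/163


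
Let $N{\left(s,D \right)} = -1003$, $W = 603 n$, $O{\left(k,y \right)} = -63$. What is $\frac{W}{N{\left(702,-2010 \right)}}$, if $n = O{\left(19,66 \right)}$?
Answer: $\frac{37989}{1003} \approx 37.875$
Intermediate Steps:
$n = -63$
$W = -37989$ ($W = 603 \left(-63\right) = -37989$)
$\frac{W}{N{\left(702,-2010 \right)}} = - \frac{37989}{-1003} = \left(-37989\right) \left(- \frac{1}{1003}\right) = \frac{37989}{1003}$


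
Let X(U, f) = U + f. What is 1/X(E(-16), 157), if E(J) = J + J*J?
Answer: 1/397 ≈ 0.0025189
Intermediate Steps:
E(J) = J + J²
1/X(E(-16), 157) = 1/(-16*(1 - 16) + 157) = 1/(-16*(-15) + 157) = 1/(240 + 157) = 1/397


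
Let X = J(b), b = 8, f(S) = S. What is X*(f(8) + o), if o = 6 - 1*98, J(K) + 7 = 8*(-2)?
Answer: 1932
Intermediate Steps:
J(K) = -23 (J(K) = -7 + 8*(-2) = -7 - 16 = -23)
X = -23
o = -92 (o = 6 - 98 = -92)
X*(f(8) + o) = -23*(8 - 92) = -23*(-84) = 1932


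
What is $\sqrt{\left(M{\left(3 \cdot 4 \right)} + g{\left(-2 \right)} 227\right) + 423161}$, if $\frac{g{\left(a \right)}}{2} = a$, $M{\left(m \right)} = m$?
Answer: $\sqrt{422265} \approx 649.82$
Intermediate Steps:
$g{\left(a \right)} = 2 a$
$\sqrt{\left(M{\left(3 \cdot 4 \right)} + g{\left(-2 \right)} 227\right) + 423161} = \sqrt{\left(3 \cdot 4 + 2 \left(-2\right) 227\right) + 423161} = \sqrt{\left(12 - 908\right) + 423161} = \sqrt{-896 + 423161} = \sqrt{422265}$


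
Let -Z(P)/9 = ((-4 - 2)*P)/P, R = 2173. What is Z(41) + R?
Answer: 2227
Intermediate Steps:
Z(P) = 54 (Z(P) = -9*(-4 - 2)*P/P = -9*(-6*P)/P = -9*(-6) = 54)
Z(41) + R = 54 + 2173 = 2227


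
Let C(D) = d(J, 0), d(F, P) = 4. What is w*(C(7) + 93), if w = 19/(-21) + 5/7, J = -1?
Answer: -388/21 ≈ -18.476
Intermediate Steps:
C(D) = 4
w = -4/21 (w = 19*(-1/21) + 5*(⅐) = -19/21 + 5/7 = -4/21 ≈ -0.19048)
w*(C(7) + 93) = -4*(4 + 93)/21 = -4/21*97 = -388/21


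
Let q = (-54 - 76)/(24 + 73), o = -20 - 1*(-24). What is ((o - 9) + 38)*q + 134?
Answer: 8708/97 ≈ 89.773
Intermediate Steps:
o = 4 (o = -20 + 24 = 4)
q = -130/97 ≈ -1.3402
((o - 9) + 38)*q + 134 = ((4 - 9) + 38)*(-130/97) + 134 = (-5 + 38)*(-130/97) + 134 = 33*(-130/97) + 134 = -4290/97 + 134 = 8708/97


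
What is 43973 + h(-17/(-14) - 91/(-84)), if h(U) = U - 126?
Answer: 3683341/84 ≈ 43849.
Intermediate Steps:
h(U) = -126 + U
43973 + h(-17/(-14) - 91/(-84)) = 43973 + (-126 + (-17/(-14) - 91/(-84))) = 43973 + (-126 + (-17*(-1/14) - 91*(-1/84))) = 43973 + (-126 + (17/14 + 13/12)) = 43973 + (-126 + 193/84) = 43973 - 10391/84 = 3683341/84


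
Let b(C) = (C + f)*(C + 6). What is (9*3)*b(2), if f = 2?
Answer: 864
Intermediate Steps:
b(C) = (2 + C)*(6 + C) (b(C) = (C + 2)*(C + 6) = (2 + C)*(6 + C))
(9*3)*b(2) = (9*3)*(12 + 2² + 8*2) = 27*(12 + 4 + 16) = 27*32 = 864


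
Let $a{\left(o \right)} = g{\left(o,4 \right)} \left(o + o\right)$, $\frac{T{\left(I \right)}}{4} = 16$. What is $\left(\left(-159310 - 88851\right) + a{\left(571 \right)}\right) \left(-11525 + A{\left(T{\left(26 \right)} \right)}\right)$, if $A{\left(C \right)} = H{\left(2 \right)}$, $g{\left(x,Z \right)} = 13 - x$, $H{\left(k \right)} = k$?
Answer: $10202429631$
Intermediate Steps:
$T{\left(I \right)} = 64$ ($T{\left(I \right)} = 4 \cdot 16 = 64$)
$A{\left(C \right)} = 2$
$a{\left(o \right)} = 2 o \left(13 - o\right)$ ($a{\left(o \right)} = \left(13 - o\right) \left(o + o\right) = \left(13 - o\right) 2 o = 2 o \left(13 - o\right)$)
$\left(\left(-159310 - 88851\right) + a{\left(571 \right)}\right) \left(-11525 + A{\left(T{\left(26 \right)} \right)}\right) = \left(\left(-159310 - 88851\right) + 2 \cdot 571 \left(13 - 571\right)\right) \left(-11525 + 2\right) = \left(\left(-159310 - 88851\right) + 2 \cdot 571 \left(13 - 571\right)\right) \left(-11523\right) = \left(-248161 + 2 \cdot 571 \left(-558\right)\right) \left(-11523\right) = \left(-248161 - 637236\right) \left(-11523\right) = \left(-885397\right) \left(-11523\right) = 10202429631$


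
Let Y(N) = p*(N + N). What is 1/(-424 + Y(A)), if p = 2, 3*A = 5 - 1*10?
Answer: -3/1292 ≈ -0.0023220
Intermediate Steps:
A = -5/3 (A = (5 - 1*10)/3 = (5 - 10)/3 = (1/3)*(-5) = -5/3 ≈ -1.6667)
Y(N) = 4*N (Y(N) = 2*(N + N) = 2*(2*N) = 4*N)
1/(-424 + Y(A)) = 1/(-424 + 4*(-5/3)) = 1/(-424 - 20/3) = 1/(-1292/3) = -3/1292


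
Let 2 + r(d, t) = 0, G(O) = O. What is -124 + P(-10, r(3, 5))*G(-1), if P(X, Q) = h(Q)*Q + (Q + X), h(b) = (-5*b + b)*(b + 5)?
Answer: -64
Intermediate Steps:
h(b) = -4*b*(5 + b) (h(b) = (-4*b)*(5 + b) = -4*b*(5 + b))
r(d, t) = -2 (r(d, t) = -2 + 0 = -2)
P(X, Q) = Q + X - 4*Q**2*(5 + Q) (P(X, Q) = (-4*Q*(5 + Q))*Q + (Q + X) = -4*Q**2*(5 + Q) + (Q + X) = Q + X - 4*Q**2*(5 + Q))
-124 + P(-10, r(3, 5))*G(-1) = -124 + (-2 - 10 - 4*(-2)**2*(5 - 2))*(-1) = -124 + (-2 - 10 - 4*4*3)*(-1) = -124 + (-2 - 10 - 48)*(-1) = -124 - 60*(-1) = -124 + 60 = -64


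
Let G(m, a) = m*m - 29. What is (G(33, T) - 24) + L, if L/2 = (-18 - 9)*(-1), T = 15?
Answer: 1090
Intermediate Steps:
G(m, a) = -29 + m² (G(m, a) = m² - 29 = -29 + m²)
L = 54 (L = 2*((-18 - 9)*(-1)) = 2*(-27*(-1)) = 2*27 = 54)
(G(33, T) - 24) + L = ((-29 + 33²) - 24) + 54 = ((-29 + 1089) - 24) + 54 = (1060 - 24) + 54 = 1036 + 54 = 1090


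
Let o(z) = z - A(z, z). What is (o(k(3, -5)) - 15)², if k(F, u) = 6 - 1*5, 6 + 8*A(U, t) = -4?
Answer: 2601/16 ≈ 162.56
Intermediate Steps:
A(U, t) = -5/4 (A(U, t) = -¾ + (⅛)*(-4) = -¾ - ½ = -5/4)
k(F, u) = 1 (k(F, u) = 6 - 5 = 1)
o(z) = 5/4 + z (o(z) = z - 1*(-5/4) = z + 5/4 = 5/4 + z)
(o(k(3, -5)) - 15)² = ((5/4 + 1) - 15)² = (9/4 - 15)² = (-51/4)² = 2601/16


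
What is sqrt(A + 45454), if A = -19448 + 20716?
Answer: sqrt(46722) ≈ 216.15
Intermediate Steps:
A = 1268
sqrt(A + 45454) = sqrt(1268 + 45454) = sqrt(46722)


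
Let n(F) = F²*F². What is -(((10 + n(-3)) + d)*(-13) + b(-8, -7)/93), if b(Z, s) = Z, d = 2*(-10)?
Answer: 85847/93 ≈ 923.09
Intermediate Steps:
d = -20
n(F) = F⁴
-(((10 + n(-3)) + d)*(-13) + b(-8, -7)/93) = -(((10 + (-3)⁴) - 20)*(-13) - 8/93) = -(((10 + 81) - 20)*(-13) - 8*1/93) = -((91 - 20)*(-13) - 8/93) = -(71*(-13) - 8/93) = -(-923 - 8/93) = -1*(-85847/93) = 85847/93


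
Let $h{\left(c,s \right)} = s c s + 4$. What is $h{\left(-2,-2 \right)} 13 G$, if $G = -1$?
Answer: $52$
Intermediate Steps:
$h{\left(c,s \right)} = 4 + c s^{2}$ ($h{\left(c,s \right)} = c s s + 4 = c s^{2} + 4 = 4 + c s^{2}$)
$h{\left(-2,-2 \right)} 13 G = \left(4 - 2 \left(-2\right)^{2}\right) 13 \left(-1\right) = \left(4 - 8\right) 13 \left(-1\right) = \left(-4\right) 13 \left(-1\right) = \left(-52\right) \left(-1\right) = 52$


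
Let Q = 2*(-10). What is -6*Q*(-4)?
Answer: -480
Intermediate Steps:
Q = -20
-6*Q*(-4) = -6*(-20)*(-4) = 120*(-4) = -480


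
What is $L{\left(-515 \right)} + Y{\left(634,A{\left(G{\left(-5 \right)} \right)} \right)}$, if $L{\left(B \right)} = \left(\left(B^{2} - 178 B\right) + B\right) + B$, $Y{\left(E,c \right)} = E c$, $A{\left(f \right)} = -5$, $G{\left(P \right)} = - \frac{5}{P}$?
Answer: $352695$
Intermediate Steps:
$L{\left(B \right)} = B^{2} - 176 B$ ($L{\left(B \right)} = \left(B^{2} - 177 B\right) + B = B^{2} - 176 B$)
$L{\left(-515 \right)} + Y{\left(634,A{\left(G{\left(-5 \right)} \right)} \right)} = - 515 \left(-176 - 515\right) + 634 \left(-5\right) = \left(-515\right) \left(-691\right) - 3170 = 355865 - 3170 = 352695$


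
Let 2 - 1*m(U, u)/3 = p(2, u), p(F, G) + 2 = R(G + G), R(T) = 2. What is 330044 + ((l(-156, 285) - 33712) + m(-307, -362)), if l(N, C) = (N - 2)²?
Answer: 321302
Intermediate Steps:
l(N, C) = (-2 + N)²
p(F, G) = 0 (p(F, G) = -2 + 2 = 0)
m(U, u) = 6 (m(U, u) = 6 - 3*0 = 6 + 0 = 6)
330044 + ((l(-156, 285) - 33712) + m(-307, -362)) = 330044 + (((-2 - 156)² - 33712) + 6) = 330044 + (((-158)² - 33712) + 6) = 330044 + ((24964 - 33712) + 6) = 330044 + (-8748 + 6) = 330044 - 8742 = 321302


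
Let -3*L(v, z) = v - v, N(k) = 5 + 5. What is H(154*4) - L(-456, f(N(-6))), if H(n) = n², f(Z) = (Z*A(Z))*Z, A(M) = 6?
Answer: 379456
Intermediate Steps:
N(k) = 10
f(Z) = 6*Z² (f(Z) = (Z*6)*Z = (6*Z)*Z = 6*Z²)
L(v, z) = 0 (L(v, z) = -(v - v)/3 = -⅓*0 = 0)
H(154*4) - L(-456, f(N(-6))) = (154*4)² - 1*0 = 616² + 0 = 379456 + 0 = 379456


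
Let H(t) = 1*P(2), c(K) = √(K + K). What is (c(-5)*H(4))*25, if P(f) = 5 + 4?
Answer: 225*I*√10 ≈ 711.51*I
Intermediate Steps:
P(f) = 9
c(K) = √2*√K (c(K) = √(2*K) = √2*√K)
H(t) = 9 (H(t) = 1*9 = 9)
(c(-5)*H(4))*25 = ((√2*√(-5))*9)*25 = ((√2*(I*√5))*9)*25 = ((I*√10)*9)*25 = (9*I*√10)*25 = 225*I*√10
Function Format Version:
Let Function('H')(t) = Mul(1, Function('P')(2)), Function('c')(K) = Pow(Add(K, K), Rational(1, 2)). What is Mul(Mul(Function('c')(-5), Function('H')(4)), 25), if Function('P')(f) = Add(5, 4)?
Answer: Mul(225, I, Pow(10, Rational(1, 2))) ≈ Mul(711.51, I)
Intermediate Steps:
Function('P')(f) = 9
Function('c')(K) = Mul(Pow(2, Rational(1, 2)), Pow(K, Rational(1, 2))) (Function('c')(K) = Pow(Mul(2, K), Rational(1, 2)) = Mul(Pow(2, Rational(1, 2)), Pow(K, Rational(1, 2))))
Function('H')(t) = 9 (Function('H')(t) = Mul(1, 9) = 9)
Mul(Mul(Function('c')(-5), Function('H')(4)), 25) = Mul(Mul(Mul(Pow(2, Rational(1, 2)), Pow(-5, Rational(1, 2))), 9), 25) = Mul(Mul(Mul(Pow(2, Rational(1, 2)), Mul(I, Pow(5, Rational(1, 2)))), 9), 25) = Mul(Mul(Mul(I, Pow(10, Rational(1, 2))), 9), 25) = Mul(Mul(9, I, Pow(10, Rational(1, 2))), 25) = Mul(225, I, Pow(10, Rational(1, 2)))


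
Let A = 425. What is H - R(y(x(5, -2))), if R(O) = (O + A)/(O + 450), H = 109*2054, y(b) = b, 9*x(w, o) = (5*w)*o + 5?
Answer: 19925770/89 ≈ 2.2389e+5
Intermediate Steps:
x(w, o) = 5/9 + 5*o*w/9 (x(w, o) = ((5*w)*o + 5)/9 = (5*o*w + 5)/9 = (5 + 5*o*w)/9 = 5/9 + 5*o*w/9)
H = 223886
R(O) = (425 + O)/(450 + O) (R(O) = (O + 425)/(O + 450) = (425 + O)/(450 + O))
H - R(y(x(5, -2))) = 223886 - (425 + (5/9 + (5/9)*(-2)*5))/(450 + (5/9 + (5/9)*(-2)*5)) = 223886 - (425 + (5/9 - 50/9))/(450 + (5/9 - 50/9)) = 223886 - (425 - 5)/(450 - 5) = 223886 - 420/445 = 223886 - 1*84/89 = 223886 - 84/89 = 19925770/89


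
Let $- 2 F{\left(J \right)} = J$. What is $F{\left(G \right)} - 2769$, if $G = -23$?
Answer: $- \frac{5515}{2} \approx -2757.5$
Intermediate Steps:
$F{\left(J \right)} = - \frac{J}{2}$
$F{\left(G \right)} - 2769 = \left(- \frac{1}{2}\right) \left(-23\right) - 2769 = \frac{23}{2} - 2769 = - \frac{5515}{2}$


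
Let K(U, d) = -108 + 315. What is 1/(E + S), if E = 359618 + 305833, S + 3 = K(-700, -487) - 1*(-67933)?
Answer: 1/733588 ≈ 1.3632e-6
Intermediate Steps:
K(U, d) = 207
S = 68137 (S = -3 + (207 - 1*(-67933)) = -3 + (207 + 67933) = -3 + 68140 = 68137)
E = 665451
1/(E + S) = 1/(665451 + 68137) = 1/733588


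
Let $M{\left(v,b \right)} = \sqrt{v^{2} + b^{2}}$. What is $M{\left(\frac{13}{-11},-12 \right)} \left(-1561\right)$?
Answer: $- \frac{1561 \sqrt{17593}}{11} \approx -18823.0$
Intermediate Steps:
$M{\left(v,b \right)} = \sqrt{b^{2} + v^{2}}$
$M{\left(\frac{13}{-11},-12 \right)} \left(-1561\right) = \sqrt{\left(-12\right)^{2} + \left(\frac{13}{-11}\right)^{2}} \left(-1561\right) = \sqrt{144 + \left(13 \left(- \frac{1}{11}\right)\right)^{2}} \left(-1561\right) = \sqrt{144 + \left(- \frac{13}{11}\right)^{2}} \left(-1561\right) = \sqrt{144 + \frac{169}{121}} \left(-1561\right) = \sqrt{\frac{17593}{121}} \left(-1561\right) = \frac{\sqrt{17593}}{11} \left(-1561\right) = - \frac{1561 \sqrt{17593}}{11}$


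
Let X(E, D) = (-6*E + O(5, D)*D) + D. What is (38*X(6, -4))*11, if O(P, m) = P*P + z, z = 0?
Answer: -58520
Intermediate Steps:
O(P, m) = P**2 (O(P, m) = P*P + 0 = P**2 + 0 = P**2)
X(E, D) = -6*E + 26*D (X(E, D) = (-6*E + 5**2*D) + D = (-6*E + 25*D) + D = -6*E + 26*D)
(38*X(6, -4))*11 = (38*(-6*6 + 26*(-4)))*11 = (38*(-36 - 104))*11 = (38*(-140))*11 = -5320*11 = -58520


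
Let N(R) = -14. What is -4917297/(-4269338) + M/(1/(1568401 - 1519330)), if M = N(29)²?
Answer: 41062139176905/4269338 ≈ 9.6179e+6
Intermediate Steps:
M = 196 (M = (-14)² = 196)
-4917297/(-4269338) + M/(1/(1568401 - 1519330)) = -4917297/(-4269338) + 196/(1/(1568401 - 1519330)) = -4917297*(-1/4269338) + 196/(1/49071) = 4917297/4269338 + 196/(1/49071) = 4917297/4269338 + 196*49071 = 4917297/4269338 + 9617916 = 41062139176905/4269338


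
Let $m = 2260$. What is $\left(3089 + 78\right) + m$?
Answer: $5427$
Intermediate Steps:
$\left(3089 + 78\right) + m = \left(3089 + 78\right) + 2260 = 3167 + 2260 = 5427$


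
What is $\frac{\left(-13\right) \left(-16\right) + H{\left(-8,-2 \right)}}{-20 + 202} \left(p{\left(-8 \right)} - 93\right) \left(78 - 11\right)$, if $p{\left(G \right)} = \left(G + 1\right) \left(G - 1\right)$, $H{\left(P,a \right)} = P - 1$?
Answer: $- \frac{199995}{91} \approx -2197.7$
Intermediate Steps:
$H{\left(P,a \right)} = -1 + P$
$p{\left(G \right)} = \left(1 + G\right) \left(-1 + G\right)$
$\frac{\left(-13\right) \left(-16\right) + H{\left(-8,-2 \right)}}{-20 + 202} \left(p{\left(-8 \right)} - 93\right) \left(78 - 11\right) = \frac{\left(-13\right) \left(-16\right) - 9}{-20 + 202} \left(\left(-1 + \left(-8\right)^{2}\right) - 93\right) \left(78 - 11\right) = \frac{208 - 9}{182} \left(\left(-1 + 64\right) - 93\right) 67 = 199 \cdot \frac{1}{182} \left(63 - 93\right) 67 = \frac{199 \left(\left(-30\right) 67\right)}{182} = \frac{199}{182} \left(-2010\right) = - \frac{199995}{91}$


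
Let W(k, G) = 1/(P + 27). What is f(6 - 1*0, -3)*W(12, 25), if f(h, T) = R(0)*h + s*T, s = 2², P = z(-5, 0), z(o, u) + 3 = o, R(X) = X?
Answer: -12/19 ≈ -0.63158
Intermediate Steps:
z(o, u) = -3 + o
P = -8 (P = -3 - 5 = -8)
W(k, G) = 1/19 (W(k, G) = 1/(-8 + 27) = 1/19)
s = 4
f(h, T) = 4*T (f(h, T) = 0*h + 4*T = 0 + 4*T = 4*T)
f(6 - 1*0, -3)*W(12, 25) = (4*(-3))*(1/19) = -12*1/19 = -12/19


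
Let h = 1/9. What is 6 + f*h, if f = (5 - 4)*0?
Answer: 6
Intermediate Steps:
f = 0 (f = 1*0 = 0)
h = ⅑ ≈ 0.11111
6 + f*h = 6 + 0*(⅑) = 6 + 0 = 6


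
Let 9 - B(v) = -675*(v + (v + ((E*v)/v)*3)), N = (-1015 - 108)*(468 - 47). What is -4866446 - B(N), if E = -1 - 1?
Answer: 633394645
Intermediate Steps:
E = -2
N = -472783 (N = -1123*421 = -472783)
B(v) = -4041 + 1350*v (B(v) = 9 - (-675)*(v + (v + ((-2*v)/v)*3)) = 9 - (-675)*(v + (v - 2*3)) = 9 - (-675)*(v + (v - 6)) = 9 - (-675)*(v + (-6 + v)) = 9 - (-675)*(-6 + 2*v) = 9 - (4050 - 1350*v) = 9 + (-4050 + 1350*v) = -4041 + 1350*v)
-4866446 - B(N) = -4866446 - (-4041 + 1350*(-472783)) = -4866446 - (-4041 - 638257050) = -4866446 - 1*(-638261091) = -4866446 + 638261091 = 633394645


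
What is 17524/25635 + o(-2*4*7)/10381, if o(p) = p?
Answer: 25783012/38016705 ≈ 0.67820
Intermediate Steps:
17524/25635 + o(-2*4*7)/10381 = 17524/25635 + (-2*4*7)/10381 = 17524*(1/25635) - 8*7*(1/10381) = 17524/25635 - 56*1/10381 = 17524/25635 - 8/1483 = 25783012/38016705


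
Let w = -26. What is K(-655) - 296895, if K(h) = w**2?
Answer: -296219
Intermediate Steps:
K(h) = 676 (K(h) = (-26)**2 = 676)
K(-655) - 296895 = 676 - 296895 = -296219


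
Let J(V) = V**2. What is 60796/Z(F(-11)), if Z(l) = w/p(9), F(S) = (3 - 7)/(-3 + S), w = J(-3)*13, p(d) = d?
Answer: 60796/13 ≈ 4676.6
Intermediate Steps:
w = 117 (w = (-3)**2*13 = 9*13 = 117)
F(S) = -4/(-3 + S)
Z(l) = 13 (Z(l) = 117/9 = 117*(1/9) = 13)
60796/Z(F(-11)) = 60796/13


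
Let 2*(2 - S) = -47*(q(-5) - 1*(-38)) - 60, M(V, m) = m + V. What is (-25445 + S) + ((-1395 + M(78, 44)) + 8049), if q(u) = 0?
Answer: -17744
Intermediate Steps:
M(V, m) = V + m
S = 925 (S = 2 - (-47*(0 - 1*(-38)) - 60)/2 = 2 - (-47*(0 + 38) - 60)/2 = 2 - (-47*38 - 60)/2 = 2 - (-1786 - 60)/2 = 2 - ½*(-1846) = 2 + 923 = 925)
(-25445 + S) + ((-1395 + M(78, 44)) + 8049) = (-25445 + 925) + ((-1395 + (78 + 44)) + 8049) = -24520 + ((-1395 + 122) + 8049) = -24520 + (-1273 + 8049) = -24520 + 6776 = -17744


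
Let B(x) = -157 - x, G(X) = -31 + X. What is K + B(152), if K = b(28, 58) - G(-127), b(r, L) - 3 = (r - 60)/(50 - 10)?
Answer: -744/5 ≈ -148.80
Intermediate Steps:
b(r, L) = 3/2 + r/40 (b(r, L) = 3 + (r - 60)/(50 - 10) = 3 + (-60 + r)/40 = 3 + (-60 + r)*(1/40) = 3 + (-3/2 + r/40) = 3/2 + r/40)
K = 801/5 (K = (3/2 + (1/40)*28) - (-31 - 127) = (3/2 + 7/10) - 1*(-158) = 11/5 + 158 = 801/5 ≈ 160.20)
K + B(152) = 801/5 + (-157 - 1*152) = 801/5 + (-157 - 152) = 801/5 - 309 = -744/5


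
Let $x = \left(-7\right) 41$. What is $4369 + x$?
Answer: $4082$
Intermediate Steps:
$x = -287$
$4369 + x = 4369 - 287 = 4082$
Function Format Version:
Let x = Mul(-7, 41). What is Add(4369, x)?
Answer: 4082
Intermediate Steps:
x = -287
Add(4369, x) = Add(4369, -287) = 4082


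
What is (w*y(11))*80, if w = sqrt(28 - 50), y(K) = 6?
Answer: 480*I*sqrt(22) ≈ 2251.4*I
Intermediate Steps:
w = I*sqrt(22) (w = sqrt(-22) = I*sqrt(22) ≈ 4.6904*I)
(w*y(11))*80 = ((I*sqrt(22))*6)*80 = (6*I*sqrt(22))*80 = 480*I*sqrt(22)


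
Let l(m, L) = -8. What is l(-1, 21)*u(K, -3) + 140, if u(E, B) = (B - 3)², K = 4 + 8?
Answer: -148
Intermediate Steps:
K = 12
u(E, B) = (-3 + B)²
l(-1, 21)*u(K, -3) + 140 = -8*(-3 - 3)² + 140 = -8*(-6)² + 140 = -8*36 + 140 = -288 + 140 = -148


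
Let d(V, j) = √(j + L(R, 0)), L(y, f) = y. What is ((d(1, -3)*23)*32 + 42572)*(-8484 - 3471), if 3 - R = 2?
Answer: -508948260 - 8798880*I*√2 ≈ -5.0895e+8 - 1.2443e+7*I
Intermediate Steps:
R = 1 (R = 3 - 1*2 = 3 - 2 = 1)
d(V, j) = √(1 + j) (d(V, j) = √(j + 1) = √(1 + j))
((d(1, -3)*23)*32 + 42572)*(-8484 - 3471) = ((√(1 - 3)*23)*32 + 42572)*(-8484 - 3471) = ((√(-2)*23)*32 + 42572)*(-11955) = (((I*√2)*23)*32 + 42572)*(-11955) = ((23*I*√2)*32 + 42572)*(-11955) = (736*I*√2 + 42572)*(-11955) = (42572 + 736*I*√2)*(-11955) = -508948260 - 8798880*I*√2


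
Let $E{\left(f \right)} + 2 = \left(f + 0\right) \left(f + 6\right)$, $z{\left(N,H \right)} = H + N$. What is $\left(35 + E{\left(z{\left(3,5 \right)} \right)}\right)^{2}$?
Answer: $21025$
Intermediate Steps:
$E{\left(f \right)} = -2 + f \left(6 + f\right)$ ($E{\left(f \right)} = -2 + \left(f + 0\right) \left(f + 6\right) = -2 + f \left(6 + f\right)$)
$\left(35 + E{\left(z{\left(3,5 \right)} \right)}\right)^{2} = \left(35 + \left(-2 + \left(5 + 3\right)^{2} + 6 \left(5 + 3\right)\right)\right)^{2} = \left(35 + \left(-2 + 8^{2} + 6 \cdot 8\right)\right)^{2} = \left(35 + \left(-2 + 64 + 48\right)\right)^{2} = \left(35 + 110\right)^{2} = 145^{2} = 21025$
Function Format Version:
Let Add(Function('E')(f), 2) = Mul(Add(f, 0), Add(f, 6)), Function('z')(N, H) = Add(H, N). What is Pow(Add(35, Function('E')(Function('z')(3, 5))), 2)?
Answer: 21025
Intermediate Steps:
Function('E')(f) = Add(-2, Mul(f, Add(6, f))) (Function('E')(f) = Add(-2, Mul(Add(f, 0), Add(f, 6))) = Add(-2, Mul(f, Add(6, f))))
Pow(Add(35, Function('E')(Function('z')(3, 5))), 2) = Pow(Add(35, Add(-2, Pow(Add(5, 3), 2), Mul(6, Add(5, 3)))), 2) = Pow(Add(35, Add(-2, Pow(8, 2), Mul(6, 8))), 2) = Pow(Add(35, Add(-2, 64, 48)), 2) = Pow(Add(35, 110), 2) = Pow(145, 2) = 21025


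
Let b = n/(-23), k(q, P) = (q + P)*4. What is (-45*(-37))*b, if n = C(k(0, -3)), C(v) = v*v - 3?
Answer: -234765/23 ≈ -10207.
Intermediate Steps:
k(q, P) = 4*P + 4*q (k(q, P) = (P + q)*4 = 4*P + 4*q)
C(v) = -3 + v**2 (C(v) = v**2 - 3 = -3 + v**2)
n = 141 (n = -3 + (4*(-3) + 4*0)**2 = -3 + (-12 + 0)**2 = -3 + (-12)**2 = -3 + 144 = 141)
b = -141/23 (b = 141/(-23) = 141*(-1/23) = -141/23 ≈ -6.1304)
(-45*(-37))*b = -45*(-37)*(-141/23) = 1665*(-141/23) = -234765/23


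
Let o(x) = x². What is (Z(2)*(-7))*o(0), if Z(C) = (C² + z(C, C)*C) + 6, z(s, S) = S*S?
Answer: 0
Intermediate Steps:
z(s, S) = S²
Z(C) = 6 + C² + C³ (Z(C) = (C² + C²*C) + 6 = (C² + C³) + 6 = 6 + C² + C³)
(Z(2)*(-7))*o(0) = ((6 + 2² + 2³)*(-7))*0² = ((6 + 4 + 8)*(-7))*0 = (18*(-7))*0 = -126*0 = 0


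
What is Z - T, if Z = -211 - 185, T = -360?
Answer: -36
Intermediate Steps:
Z = -396
Z - T = -396 - 1*(-360) = -396 + 360 = -36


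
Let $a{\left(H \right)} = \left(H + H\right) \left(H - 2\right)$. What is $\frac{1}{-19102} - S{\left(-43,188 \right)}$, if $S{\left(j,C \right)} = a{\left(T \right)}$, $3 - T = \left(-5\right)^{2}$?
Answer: $- \frac{20171713}{19102} \approx -1056.0$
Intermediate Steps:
$T = -22$ ($T = 3 - \left(-5\right)^{2} = 3 - 25 = -22$)
$a{\left(H \right)} = 2 H \left(-2 + H\right)$
$S{\left(j,C \right)} = 1056$ ($S{\left(j,C \right)} = 2 \left(-22\right) \left(-2 - 22\right) = 2 \left(-22\right) \left(-24\right) = 1056$)
$\frac{1}{-19102} - S{\left(-43,188 \right)} = \frac{1}{-19102} - 1056 = - \frac{1}{19102} - 1056 = - \frac{20171713}{19102}$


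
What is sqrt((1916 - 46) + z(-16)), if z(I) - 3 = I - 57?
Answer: 30*sqrt(2) ≈ 42.426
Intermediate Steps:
z(I) = -54 + I (z(I) = 3 + (I - 57) = 3 + (-57 + I) = -54 + I)
sqrt((1916 - 46) + z(-16)) = sqrt((1916 - 46) + (-54 - 16)) = sqrt(1870 - 70) = sqrt(1800) = 30*sqrt(2)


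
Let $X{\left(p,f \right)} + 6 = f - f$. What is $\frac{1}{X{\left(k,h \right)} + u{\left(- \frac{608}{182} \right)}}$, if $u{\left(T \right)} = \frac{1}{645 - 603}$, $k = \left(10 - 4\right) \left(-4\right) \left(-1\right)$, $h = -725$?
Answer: $- \frac{42}{251} \approx -0.16733$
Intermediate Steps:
$k = 24$ ($k = 6 \left(-4\right) \left(-1\right) = \left(-24\right) \left(-1\right) = 24$)
$u{\left(T \right)} = \frac{1}{42}$
$X{\left(p,f \right)} = -6$ ($X{\left(p,f \right)} = -6 + \left(f - f\right) = -6 + 0 = -6$)
$\frac{1}{X{\left(k,h \right)} + u{\left(- \frac{608}{182} \right)}} = \frac{1}{-6 + \frac{1}{42}} = \frac{1}{- \frac{251}{42}} = - \frac{42}{251}$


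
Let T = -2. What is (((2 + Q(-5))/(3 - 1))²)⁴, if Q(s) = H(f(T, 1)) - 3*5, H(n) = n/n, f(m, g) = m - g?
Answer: 1679616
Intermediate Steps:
H(n) = 1
Q(s) = -14 (Q(s) = 1 - 3*5 = 1 - 15 = -14)
(((2 + Q(-5))/(3 - 1))²)⁴ = (((2 - 14)/(3 - 1))²)⁴ = ((-12/2)²)⁴ = ((-12*½)²)⁴ = ((-6)²)⁴ = 36⁴ = 1679616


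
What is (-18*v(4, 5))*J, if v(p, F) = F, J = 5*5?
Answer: -2250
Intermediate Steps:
J = 25
(-18*v(4, 5))*J = -18*5*25 = -90*25 = -2250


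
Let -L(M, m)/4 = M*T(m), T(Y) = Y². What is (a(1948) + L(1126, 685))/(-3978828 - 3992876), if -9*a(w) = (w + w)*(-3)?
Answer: 792520538/2989389 ≈ 265.11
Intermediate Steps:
L(M, m) = -4*M*m²
a(w) = 2*w/3 (a(w) = -(w + w)*(-3)/9 = -2*w*(-3)/9 = -(-2)*w/3 = 2*w/3)
(a(1948) + L(1126, 685))/(-3978828 - 3992876) = ((⅔)*1948 - 4*1126*685²)/(-3978828 - 3992876) = (3896/3 - 4*1126*469225)/(-7971704) = (3896/3 - 2113389400)*(-1/7971704) = -6340164304/3*(-1/7971704) = 792520538/2989389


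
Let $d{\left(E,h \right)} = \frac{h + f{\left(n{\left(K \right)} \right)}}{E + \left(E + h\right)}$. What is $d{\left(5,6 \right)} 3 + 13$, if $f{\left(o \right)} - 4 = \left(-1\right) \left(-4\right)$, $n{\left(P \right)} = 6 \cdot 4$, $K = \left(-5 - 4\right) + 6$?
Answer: $\frac{125}{8} \approx 15.625$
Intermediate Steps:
$K = -3$ ($K = -9 + 6 = -3$)
$n{\left(P \right)} = 24$
$f{\left(o \right)} = 8$ ($f{\left(o \right)} = 4 - -4 = 4 + 4 = 8$)
$d{\left(E,h \right)} = \frac{8 + h}{h + 2 E}$ ($d{\left(E,h \right)} = \frac{h + 8}{E + \left(E + h\right)} = \frac{8 + h}{h + 2 E}$)
$d{\left(5,6 \right)} 3 + 13 = \frac{8 + 6}{6 + 2 \cdot 5} \cdot 3 + 13 = \frac{1}{6 + 10} \cdot 14 \cdot 3 + 13 = \frac{1}{16} \cdot 14 \cdot 3 + 13 = \frac{7}{8} \cdot 3 + 13 = \frac{21}{8} + 13 = \frac{125}{8}$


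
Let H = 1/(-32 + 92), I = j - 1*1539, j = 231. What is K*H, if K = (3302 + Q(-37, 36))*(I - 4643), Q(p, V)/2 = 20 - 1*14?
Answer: -9860807/30 ≈ -3.2869e+5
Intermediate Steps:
Q(p, V) = 12 (Q(p, V) = 2*(20 - 1*14) = 2*(20 - 14) = 2*6 = 12)
I = -1308 (I = 231 - 1*1539 = 231 - 1539 = -1308)
H = 1/60 ≈ 0.016667
K = -19721614 (K = (3302 + 12)*(-1308 - 4643) = 3314*(-5951) = -19721614)
K*H = -19721614*1/60 = -9860807/30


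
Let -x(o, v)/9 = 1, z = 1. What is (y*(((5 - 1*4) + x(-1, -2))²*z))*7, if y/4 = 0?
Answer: 0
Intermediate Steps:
x(o, v) = -9 (x(o, v) = -9*1 = -9)
y = 0 (y = 4*0 = 0)
(y*(((5 - 1*4) + x(-1, -2))²*z))*7 = (0*(((5 - 1*4) - 9)²*1))*7 = (0*(((5 - 4) - 9)²*1))*7 = (0*((1 - 9)²*1))*7 = (0*((-8)²*1))*7 = (0*(64*1))*7 = (0*64)*7 = 0*7 = 0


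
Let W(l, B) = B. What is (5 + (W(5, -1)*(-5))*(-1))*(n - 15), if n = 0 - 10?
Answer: 0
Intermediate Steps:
n = -10
(5 + (W(5, -1)*(-5))*(-1))*(n - 15) = (5 - 1*(-5)*(-1))*(-10 - 15) = (5 + 5*(-1))*(-25) = (5 - 5)*(-25) = 0*(-25) = 0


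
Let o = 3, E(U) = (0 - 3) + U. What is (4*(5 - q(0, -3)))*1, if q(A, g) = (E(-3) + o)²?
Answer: -16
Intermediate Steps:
E(U) = -3 + U
q(A, g) = 9 (q(A, g) = ((-3 - 3) + 3)² = (-6 + 3)² = (-3)² = 9)
(4*(5 - q(0, -3)))*1 = (4*(5 - 1*9))*1 = (4*(5 - 9))*1 = (4*(-4))*1 = -16*1 = -16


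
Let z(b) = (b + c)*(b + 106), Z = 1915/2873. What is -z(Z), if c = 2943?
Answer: -2591720214762/8254129 ≈ -3.1399e+5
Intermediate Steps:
Z = 1915/2873 (Z = 1915*(1/2873) = 1915/2873 ≈ 0.66655)
z(b) = (106 + b)*(2943 + b) (z(b) = (b + 2943)*(b + 106) = (2943 + b)*(106 + b) = (106 + b)*(2943 + b))
-z(Z) = -(311958 + (1915/2873)**2 + 3049*(1915/2873)) = -(311958 + 3667225/8254129 + 5838835/2873) = -1*2591720214762/8254129 = -2591720214762/8254129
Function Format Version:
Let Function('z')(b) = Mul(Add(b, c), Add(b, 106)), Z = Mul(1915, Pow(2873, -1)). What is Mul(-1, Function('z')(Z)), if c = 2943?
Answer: Rational(-2591720214762, 8254129) ≈ -3.1399e+5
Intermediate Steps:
Z = Rational(1915, 2873) (Z = Mul(1915, Rational(1, 2873)) = Rational(1915, 2873) ≈ 0.66655)
Function('z')(b) = Mul(Add(106, b), Add(2943, b)) (Function('z')(b) = Mul(Add(b, 2943), Add(b, 106)) = Mul(Add(2943, b), Add(106, b)) = Mul(Add(106, b), Add(2943, b)))
Mul(-1, Function('z')(Z)) = Mul(-1, Add(311958, Pow(Rational(1915, 2873), 2), Mul(3049, Rational(1915, 2873)))) = Mul(-1, Add(311958, Rational(3667225, 8254129), Rational(5838835, 2873))) = Mul(-1, Rational(2591720214762, 8254129)) = Rational(-2591720214762, 8254129)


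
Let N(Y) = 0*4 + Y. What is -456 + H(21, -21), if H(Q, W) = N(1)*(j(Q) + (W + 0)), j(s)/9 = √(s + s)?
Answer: -477 + 9*√42 ≈ -418.67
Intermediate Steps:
N(Y) = Y (N(Y) = 0 + Y = Y)
j(s) = 9*√2*√s (j(s) = 9*√(s + s) = 9*√(2*s) = 9*(√2*√s) = 9*√2*√s)
H(Q, W) = W + 9*√2*√Q (H(Q, W) = 1*(9*√2*√Q + (W + 0)) = 1*(9*√2*√Q + W) = 1*(W + 9*√2*√Q) = W + 9*√2*√Q)
-456 + H(21, -21) = -456 + (-21 + 9*√2*√21) = -456 + (-21 + 9*√42) = -477 + 9*√42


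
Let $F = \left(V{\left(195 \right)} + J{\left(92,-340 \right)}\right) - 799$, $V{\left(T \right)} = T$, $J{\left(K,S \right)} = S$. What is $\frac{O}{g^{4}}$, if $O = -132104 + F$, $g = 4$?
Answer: $- \frac{16631}{32} \approx -519.72$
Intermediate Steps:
$F = -944$ ($F = \left(195 - 340\right) - 799 = -145 - 799 = -944$)
$O = -133048$ ($O = -132104 - 944 = -133048$)
$\frac{O}{g^{4}} = - \frac{133048}{4^{4}} = - \frac{133048}{256} = \left(-133048\right) \frac{1}{256} = - \frac{16631}{32}$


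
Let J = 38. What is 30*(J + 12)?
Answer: 1500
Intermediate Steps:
30*(J + 12) = 30*(38 + 12) = 30*50 = 1500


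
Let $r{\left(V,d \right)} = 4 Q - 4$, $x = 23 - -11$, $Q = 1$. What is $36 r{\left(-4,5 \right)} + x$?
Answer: $34$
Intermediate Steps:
$x = 34$ ($x = 23 + 11 = 34$)
$r{\left(V,d \right)} = 0$ ($r{\left(V,d \right)} = 4 \cdot 1 - 4 = 4 - 4 = 0$)
$36 r{\left(-4,5 \right)} + x = 36 \cdot 0 + 34 = 0 + 34 = 34$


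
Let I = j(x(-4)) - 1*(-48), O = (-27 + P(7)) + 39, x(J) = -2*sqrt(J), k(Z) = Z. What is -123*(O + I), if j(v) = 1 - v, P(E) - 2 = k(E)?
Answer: -8610 - 492*I ≈ -8610.0 - 492.0*I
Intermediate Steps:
P(E) = 2 + E
O = 21 (O = (-27 + (2 + 7)) + 39 = (-27 + 9) + 39 = -18 + 39 = 21)
I = 49 + 4*I (I = (1 - (-2)*sqrt(-4)) - 1*(-48) = (1 - (-2)*2*I) + 48 = (1 - (-4)*I) + 48 = (1 + 4*I) + 48 = 49 + 4*I ≈ 49.0 + 4.0*I)
-123*(O + I) = -123*(21 + (49 + 4*I)) = -123*(70 + 4*I) = -8610 - 492*I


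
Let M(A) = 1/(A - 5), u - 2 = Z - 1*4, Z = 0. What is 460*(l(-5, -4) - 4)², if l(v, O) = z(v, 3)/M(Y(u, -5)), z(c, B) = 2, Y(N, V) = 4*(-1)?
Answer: 222640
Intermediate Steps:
u = -2 (u = 2 + (0 - 1*4) = 2 + (0 - 4) = 2 - 4 = -2)
Y(N, V) = -4
M(A) = 1/(-5 + A)
l(v, O) = -18 (l(v, O) = 2/(1/(-5 - 4)) = 2/(1/(-9)) = 2/(-⅑) = 2*(-9) = -18)
460*(l(-5, -4) - 4)² = 460*(-18 - 4)² = 460*(-22)² = 460*484 = 222640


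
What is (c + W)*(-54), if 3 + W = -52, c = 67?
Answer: -648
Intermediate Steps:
W = -55 (W = -3 - 52 = -55)
(c + W)*(-54) = (67 - 55)*(-54) = 12*(-54) = -648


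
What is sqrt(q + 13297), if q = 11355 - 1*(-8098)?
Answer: 5*sqrt(1310) ≈ 180.97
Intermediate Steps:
q = 19453 (q = 11355 + 8098 = 19453)
sqrt(q + 13297) = sqrt(19453 + 13297) = sqrt(32750) = 5*sqrt(1310)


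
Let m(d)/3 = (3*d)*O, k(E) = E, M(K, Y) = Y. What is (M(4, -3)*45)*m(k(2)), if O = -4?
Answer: 9720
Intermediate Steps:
m(d) = -36*d (m(d) = 3*((3*d)*(-4)) = 3*(-12*d) = -36*d)
(M(4, -3)*45)*m(k(2)) = (-3*45)*(-36*2) = -135*(-72) = 9720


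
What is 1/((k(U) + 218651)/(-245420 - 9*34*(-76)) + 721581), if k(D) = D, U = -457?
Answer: 111082/80154551545 ≈ 1.3858e-6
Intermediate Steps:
1/((k(U) + 218651)/(-245420 - 9*34*(-76)) + 721581) = 1/((-457 + 218651)/(-245420 - 9*34*(-76)) + 721581) = 1/(218194/(-245420 - 306*(-76)) + 721581) = 1/(218194/(-245420 + 23256) + 721581) = 1/(218194/(-222164) + 721581) = 1/(218194*(-1/222164) + 721581) = 1/(-109097/111082 + 721581) = 1/(80154551545/111082) = 111082/80154551545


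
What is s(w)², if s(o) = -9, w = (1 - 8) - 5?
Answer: 81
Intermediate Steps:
w = -12 (w = -7 - 5 = -12)
s(w)² = (-9)² = 81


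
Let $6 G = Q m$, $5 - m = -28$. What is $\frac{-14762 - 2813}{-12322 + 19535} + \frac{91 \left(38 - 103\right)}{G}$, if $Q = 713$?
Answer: $- \frac{223170515}{56571559} \approx -3.9449$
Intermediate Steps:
$m = 33$ ($m = 5 - -28 = 5 + 28 = 33$)
$G = \frac{7843}{2}$ ($G = \frac{713 \cdot 33}{6} = \frac{1}{6} \cdot 23529 = \frac{7843}{2} \approx 3921.5$)
$\frac{-14762 - 2813}{-12322 + 19535} + \frac{91 \left(38 - 103\right)}{G} = \frac{-14762 - 2813}{-12322 + 19535} + \frac{91 \left(38 - 103\right)}{\frac{7843}{2}} = \frac{-14762 - 2813}{7213} + 91 \left(-65\right) \frac{2}{7843} = \left(-14762 - 2813\right) \frac{1}{7213} - \frac{11830}{7843} = \left(-17575\right) \frac{1}{7213} - \frac{11830}{7843} = - \frac{17575}{7213} - \frac{11830}{7843} = - \frac{223170515}{56571559}$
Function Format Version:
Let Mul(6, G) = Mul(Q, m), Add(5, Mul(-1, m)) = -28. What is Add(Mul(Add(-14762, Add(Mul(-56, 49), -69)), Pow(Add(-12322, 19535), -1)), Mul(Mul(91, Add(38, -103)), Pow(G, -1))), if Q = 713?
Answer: Rational(-223170515, 56571559) ≈ -3.9449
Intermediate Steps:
m = 33 (m = Add(5, Mul(-1, -28)) = Add(5, 28) = 33)
G = Rational(7843, 2) (G = Mul(Rational(1, 6), Mul(713, 33)) = Mul(Rational(1, 6), 23529) = Rational(7843, 2) ≈ 3921.5)
Add(Mul(Add(-14762, Add(Mul(-56, 49), -69)), Pow(Add(-12322, 19535), -1)), Mul(Mul(91, Add(38, -103)), Pow(G, -1))) = Add(Mul(Add(-14762, Add(Mul(-56, 49), -69)), Pow(Add(-12322, 19535), -1)), Mul(Mul(91, Add(38, -103)), Pow(Rational(7843, 2), -1))) = Add(Mul(Add(-14762, Add(-2744, -69)), Pow(7213, -1)), Mul(Mul(91, -65), Rational(2, 7843))) = Add(Mul(Add(-14762, -2813), Rational(1, 7213)), Mul(-5915, Rational(2, 7843))) = Add(Mul(-17575, Rational(1, 7213)), Rational(-11830, 7843)) = Add(Rational(-17575, 7213), Rational(-11830, 7843)) = Rational(-223170515, 56571559)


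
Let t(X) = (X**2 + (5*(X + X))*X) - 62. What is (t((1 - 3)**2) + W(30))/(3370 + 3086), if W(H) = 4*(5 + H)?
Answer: 127/3228 ≈ 0.039343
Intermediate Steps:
W(H) = 20 + 4*H
t(X) = -62 + 11*X**2 (t(X) = (X**2 + (5*(2*X))*X) - 62 = (X**2 + (10*X)*X) - 62 = (X**2 + 10*X**2) - 62 = 11*X**2 - 62 = -62 + 11*X**2)
(t((1 - 3)**2) + W(30))/(3370 + 3086) = ((-62 + 11*((1 - 3)**2)**2) + (20 + 4*30))/(3370 + 3086) = ((-62 + 11*((-2)**2)**2) + (20 + 120))/6456 = ((-62 + 11*4**2) + 140)*(1/6456) = ((-62 + 11*16) + 140)*(1/6456) = ((-62 + 176) + 140)*(1/6456) = (114 + 140)*(1/6456) = 254*(1/6456) = 127/3228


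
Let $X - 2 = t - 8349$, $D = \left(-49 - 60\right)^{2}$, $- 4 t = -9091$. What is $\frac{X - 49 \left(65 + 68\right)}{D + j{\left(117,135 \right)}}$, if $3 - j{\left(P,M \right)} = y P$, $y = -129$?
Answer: $- \frac{50365}{107908} \approx -0.46674$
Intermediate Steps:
$j{\left(P,M \right)} = 3 + 129 P$ ($j{\left(P,M \right)} = 3 - - 129 P = 3 + 129 P$)
$t = \frac{9091}{4}$ ($t = \left(- \frac{1}{4}\right) \left(-9091\right) = \frac{9091}{4} \approx 2272.8$)
$D = 11881$ ($D = \left(-109\right)^{2} = 11881$)
$X = - \frac{24297}{4}$ ($X = 2 + \left(\frac{9091}{4} - 8349\right) = 2 - \frac{24305}{4} = - \frac{24297}{4} \approx -6074.3$)
$\frac{X - 49 \left(65 + 68\right)}{D + j{\left(117,135 \right)}} = \frac{- \frac{24297}{4} - 49 \left(65 + 68\right)}{11881 + \left(3 + 129 \cdot 117\right)} = \frac{- \frac{24297}{4} - 6517}{11881 + \left(3 + 15093\right)} = \frac{- \frac{24297}{4} - 6517}{11881 + 15096} = - \frac{50365}{4 \cdot 26977} = \left(- \frac{50365}{4}\right) \frac{1}{26977} = - \frac{50365}{107908}$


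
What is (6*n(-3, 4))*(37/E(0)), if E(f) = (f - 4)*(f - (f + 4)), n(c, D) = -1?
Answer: -111/8 ≈ -13.875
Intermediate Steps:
E(f) = 16 - 4*f (E(f) = (-4 + f)*(f - (4 + f)) = (-4 + f)*(f + (-4 - f)) = (-4 + f)*(-4) = 16 - 4*f)
(6*n(-3, 4))*(37/E(0)) = (6*(-1))*(37/(16 - 4*0)) = -222/(16 + 0) = -222/16 = -6*37/16 = -111/8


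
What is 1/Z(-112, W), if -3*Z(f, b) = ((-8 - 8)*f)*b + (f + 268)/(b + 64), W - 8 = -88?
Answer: 12/573479 ≈ 2.0925e-5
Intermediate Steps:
W = -80 (W = 8 - 88 = -80)
Z(f, b) = -(268 + f)/(3*(64 + b)) + 16*b*f/3 (Z(f, b) = -(((-8 - 8)*f)*b + (f + 268)/(b + 64))/3 = -((-16*f)*b + (268 + f)/(64 + b))/3 = -(-16*b*f + (268 + f)/(64 + b))/3 = -((268 + f)/(64 + b) - 16*b*f)/3 = -(268 + f)/(3*(64 + b)) + 16*b*f/3)
1/Z(-112, W) = 1/((-268 - 1*(-112) + 16*(-112)*(-80)² + 1024*(-80)*(-112))/(3*(64 - 80))) = 1/((⅓)*(-268 + 112 + 16*(-112)*6400 + 9175040)/(-16)) = 1/((⅓)*(-1/16)*(-268 + 112 - 11468800 + 9175040)) = 1/((⅓)*(-1/16)*(-2293916)) = 1/(573479/12) = 12/573479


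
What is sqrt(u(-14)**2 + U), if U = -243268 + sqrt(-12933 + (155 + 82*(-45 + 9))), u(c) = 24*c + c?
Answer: sqrt(-120768 + 11*I*sqrt(130)) ≈ 0.18 + 347.52*I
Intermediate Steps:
u(c) = 25*c
U = -243268 + 11*I*sqrt(130) (U = -243268 + sqrt(-12933 + (155 + 82*(-36))) = -243268 + sqrt(-12933 + (155 - 2952)) = -243268 + sqrt(-12933 - 2797) = -243268 + sqrt(-15730) = -243268 + 11*I*sqrt(130) ≈ -2.4327e+5 + 125.42*I)
sqrt(u(-14)**2 + U) = sqrt((25*(-14))**2 + (-243268 + 11*I*sqrt(130))) = sqrt((-350)**2 + (-243268 + 11*I*sqrt(130))) = sqrt(122500 + (-243268 + 11*I*sqrt(130))) = sqrt(-120768 + 11*I*sqrt(130))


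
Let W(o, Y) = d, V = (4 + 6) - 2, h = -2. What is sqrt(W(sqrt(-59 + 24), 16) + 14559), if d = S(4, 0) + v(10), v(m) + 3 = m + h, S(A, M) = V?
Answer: 2*sqrt(3643) ≈ 120.71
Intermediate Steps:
V = 8 (V = 10 - 2 = 8)
S(A, M) = 8
v(m) = -5 + m (v(m) = -3 + (m - 2) = -3 + (-2 + m) = -5 + m)
d = 13 (d = 8 + (-5 + 10) = 8 + 5 = 13)
W(o, Y) = 13
sqrt(W(sqrt(-59 + 24), 16) + 14559) = sqrt(13 + 14559) = sqrt(14572) = 2*sqrt(3643)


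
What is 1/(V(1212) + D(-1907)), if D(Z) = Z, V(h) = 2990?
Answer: 1/1083 ≈ 0.00092336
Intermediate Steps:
1/(V(1212) + D(-1907)) = 1/(2990 - 1907) = 1/1083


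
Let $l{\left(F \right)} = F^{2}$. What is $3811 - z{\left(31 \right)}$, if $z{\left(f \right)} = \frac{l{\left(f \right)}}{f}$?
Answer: $3780$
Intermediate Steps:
$z{\left(f \right)} = f$ ($z{\left(f \right)} = \frac{f^{2}}{f} = f$)
$3811 - z{\left(31 \right)} = 3811 - 31 = 3780$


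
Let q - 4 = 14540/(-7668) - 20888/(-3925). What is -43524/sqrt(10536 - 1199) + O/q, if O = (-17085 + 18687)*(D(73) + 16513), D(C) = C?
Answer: 199924466951700/55871821 - 43524*sqrt(9337)/9337 ≈ 3.5778e+6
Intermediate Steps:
q = 55871821/7524225 (q = 4 + (14540/(-7668) - 20888/(-3925)) = 4 + (14540*(-1/7668) - 20888*(-1/3925)) = 4 + (-3635/1917 + 20888/3925) = 4 + 25774921/7524225 = 55871821/7524225 ≈ 7.4256)
O = 26570772 (O = (-17085 + 18687)*(73 + 16513) = 1602*16586 = 26570772)
-43524/sqrt(10536 - 1199) + O/q = -43524/sqrt(10536 - 1199) + 26570772/(55871821/7524225) = -43524*sqrt(9337)/9337 + 26570772*(7524225/55871821) = -43524*sqrt(9337)/9337 + 199924466951700/55871821 = 199924466951700/55871821 - 43524*sqrt(9337)/9337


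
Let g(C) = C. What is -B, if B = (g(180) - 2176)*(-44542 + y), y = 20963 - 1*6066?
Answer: -59171420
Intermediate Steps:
y = 14897 (y = 20963 - 6066 = 14897)
B = 59171420 (B = (180 - 2176)*(-44542 + 14897) = -1996*(-29645) = 59171420)
-B = -1*59171420 = -59171420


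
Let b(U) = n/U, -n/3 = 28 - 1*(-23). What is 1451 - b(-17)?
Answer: 1442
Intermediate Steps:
n = -153 (n = -3*(28 - 1*(-23)) = -3*(28 + 23) = -3*51 = -153)
b(U) = -153/U
1451 - b(-17) = 1451 - (-153)/(-17) = 1451 - (-153)*(-1)/17 = 1451 - 1*9 = 1451 - 9 = 1442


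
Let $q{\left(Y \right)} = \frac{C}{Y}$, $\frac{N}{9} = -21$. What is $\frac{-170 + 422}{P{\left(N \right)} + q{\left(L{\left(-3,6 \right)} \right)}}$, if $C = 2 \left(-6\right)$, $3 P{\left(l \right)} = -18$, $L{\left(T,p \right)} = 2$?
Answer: $-21$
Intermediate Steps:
$N = -189$ ($N = 9 \left(-21\right) = -189$)
$P{\left(l \right)} = -6$ ($P{\left(l \right)} = \frac{1}{3} \left(-18\right) = -6$)
$C = -12$
$q{\left(Y \right)} = - \frac{12}{Y}$
$\frac{-170 + 422}{P{\left(N \right)} + q{\left(L{\left(-3,6 \right)} \right)}} = \frac{-170 + 422}{-6 - \frac{12}{2}} = \frac{252}{-6 - 6} = \frac{252}{-12} = 252 \left(- \frac{1}{12}\right) = -21$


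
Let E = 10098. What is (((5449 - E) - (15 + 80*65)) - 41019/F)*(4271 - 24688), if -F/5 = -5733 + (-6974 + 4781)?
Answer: 2660684496121/13210 ≈ 2.0141e+8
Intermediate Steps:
F = 39630 (F = -5*(-5733 + (-6974 + 4781)) = -5*(-5733 - 2193) = -5*(-7926) = 39630)
(((5449 - E) - (15 + 80*65)) - 41019/F)*(4271 - 24688) = (((5449 - 1*10098) - (15 + 80*65)) - 41019/39630)*(4271 - 24688) = (((5449 - 10098) - (15 + 5200)) - 41019*1/39630)*(-20417) = ((-4649 - 1*5215) - 13673/13210)*(-20417) = ((-4649 - 5215) - 13673/13210)*(-20417) = (-9864 - 13673/13210)*(-20417) = -130317113/13210*(-20417) = 2660684496121/13210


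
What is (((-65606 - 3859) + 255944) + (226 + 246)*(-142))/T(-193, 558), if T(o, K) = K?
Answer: 119455/558 ≈ 214.08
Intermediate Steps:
(((-65606 - 3859) + 255944) + (226 + 246)*(-142))/T(-193, 558) = (((-65606 - 3859) + 255944) + (226 + 246)*(-142))/558 = ((-69465 + 255944) + 472*(-142))*(1/558) = (186479 - 67024)*(1/558) = 119455*(1/558) = 119455/558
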